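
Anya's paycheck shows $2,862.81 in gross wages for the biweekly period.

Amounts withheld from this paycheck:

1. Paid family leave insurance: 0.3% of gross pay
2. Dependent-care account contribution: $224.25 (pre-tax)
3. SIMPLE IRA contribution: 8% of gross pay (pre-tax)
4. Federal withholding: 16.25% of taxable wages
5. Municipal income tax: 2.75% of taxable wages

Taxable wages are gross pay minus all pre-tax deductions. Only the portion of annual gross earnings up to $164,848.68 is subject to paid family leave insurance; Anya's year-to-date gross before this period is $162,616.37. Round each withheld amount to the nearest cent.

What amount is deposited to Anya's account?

$1,945.03

Dependent-care account contribution: $224.25
SIMPLE IRA contribution: $2,862.81 × 0.08 = $229.02
Pre-tax total = $224.25 + $229.02 = $453.27
Taxable wages = $2,862.81 − $453.27 = $2,409.54
Municipal income tax: $2,409.54 × 0.0275 = $66.26
Federal withholding: $2,409.54 × 0.1625 = $391.55
Paid family leave insurance: only $164,848.68 − $162,616.37 = $2,232.31 of this check is subject → $2,232.31 × 0.003 = $6.70
Total deductions = $224.25 + $229.02 + $66.26 + $391.55 + $6.70 = $917.78
Net pay = $2,862.81 − $917.78 = $1,945.03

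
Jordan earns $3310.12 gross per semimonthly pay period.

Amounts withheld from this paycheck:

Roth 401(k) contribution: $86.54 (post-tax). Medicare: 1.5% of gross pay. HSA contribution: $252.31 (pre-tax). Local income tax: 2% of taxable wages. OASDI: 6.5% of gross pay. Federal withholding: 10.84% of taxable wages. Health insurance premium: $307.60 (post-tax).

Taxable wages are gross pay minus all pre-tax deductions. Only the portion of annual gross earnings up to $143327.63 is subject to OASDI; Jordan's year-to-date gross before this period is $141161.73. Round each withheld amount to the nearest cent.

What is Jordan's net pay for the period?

$2080.61

HSA contribution: $252.31
Taxable wages = $3310.12 − $252.31 = $3057.81
Local income tax: $3057.81 × 0.02 = $61.16
Federal withholding: $3057.81 × 0.1084 = $331.47
OASDI: only $143327.63 − $141161.73 = $2165.90 of this check is subject → $2165.90 × 0.065 = $140.78
Medicare: $3310.12 × 0.015 = $49.65
Health insurance premium: $307.60
Roth 401(k) contribution: $86.54
Total deductions = $252.31 + $61.16 + $331.47 + $140.78 + $49.65 + $307.60 + $86.54 = $1229.51
Net pay = $3310.12 − $1229.51 = $2080.61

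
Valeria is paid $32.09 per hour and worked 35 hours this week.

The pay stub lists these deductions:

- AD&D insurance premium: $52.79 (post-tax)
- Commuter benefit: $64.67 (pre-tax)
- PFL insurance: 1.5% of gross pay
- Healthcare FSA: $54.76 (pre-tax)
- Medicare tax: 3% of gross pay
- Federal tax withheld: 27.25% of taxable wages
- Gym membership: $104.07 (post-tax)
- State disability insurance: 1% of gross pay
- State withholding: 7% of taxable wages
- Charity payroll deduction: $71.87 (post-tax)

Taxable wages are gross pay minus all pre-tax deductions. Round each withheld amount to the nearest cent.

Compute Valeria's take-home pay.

Gross pay: 35 × $32.09 = $1,123.15
Healthcare FSA: $54.76
Commuter benefit: $64.67
Pre-tax total = $54.76 + $64.67 = $119.43
Taxable wages = $1,123.15 − $119.43 = $1,003.72
Federal tax withheld: $1,003.72 × 0.2725 = $273.51
State withholding: $1,003.72 × 0.07 = $70.26
PFL insurance: $1,123.15 × 0.015 = $16.85
Medicare tax: $1,123.15 × 0.03 = $33.69
State disability insurance: $1,123.15 × 0.01 = $11.23
Charity payroll deduction: $71.87
AD&D insurance premium: $52.79
Gym membership: $104.07
Total deductions = $54.76 + $64.67 + $273.51 + $70.26 + $16.85 + $33.69 + $11.23 + $71.87 + $52.79 + $104.07 = $753.70
Net pay = $1,123.15 − $753.70 = $369.45

$369.45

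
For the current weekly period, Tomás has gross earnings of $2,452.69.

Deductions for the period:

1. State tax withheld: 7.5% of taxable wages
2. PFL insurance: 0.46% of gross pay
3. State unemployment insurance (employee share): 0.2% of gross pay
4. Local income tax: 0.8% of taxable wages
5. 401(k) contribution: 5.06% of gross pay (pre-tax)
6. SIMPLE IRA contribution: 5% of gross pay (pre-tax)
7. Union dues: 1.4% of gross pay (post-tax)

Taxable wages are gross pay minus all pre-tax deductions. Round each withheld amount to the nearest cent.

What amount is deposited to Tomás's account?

$1,972.32

401(k) contribution: $2,452.69 × 0.0506 = $124.11
SIMPLE IRA contribution: $2,452.69 × 0.05 = $122.63
Pre-tax total = $124.11 + $122.63 = $246.74
Taxable wages = $2,452.69 − $246.74 = $2,205.95
State tax withheld: $2,205.95 × 0.075 = $165.45
Local income tax: $2,205.95 × 0.008 = $17.65
PFL insurance: $2,452.69 × 0.0046 = $11.28
State unemployment insurance (employee share): $2,452.69 × 0.002 = $4.91
Union dues: $2,452.69 × 0.014 = $34.34
Total deductions = $124.11 + $122.63 + $165.45 + $17.65 + $11.28 + $4.91 + $34.34 = $480.37
Net pay = $2,452.69 − $480.37 = $1,972.32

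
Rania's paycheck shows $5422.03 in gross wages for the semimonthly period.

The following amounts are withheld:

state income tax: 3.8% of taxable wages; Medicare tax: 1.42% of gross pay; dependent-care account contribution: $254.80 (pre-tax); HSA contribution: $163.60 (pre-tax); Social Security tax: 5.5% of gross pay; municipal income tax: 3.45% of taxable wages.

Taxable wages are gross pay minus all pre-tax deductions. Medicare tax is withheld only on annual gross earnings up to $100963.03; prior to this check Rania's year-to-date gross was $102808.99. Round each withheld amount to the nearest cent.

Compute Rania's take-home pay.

$4342.65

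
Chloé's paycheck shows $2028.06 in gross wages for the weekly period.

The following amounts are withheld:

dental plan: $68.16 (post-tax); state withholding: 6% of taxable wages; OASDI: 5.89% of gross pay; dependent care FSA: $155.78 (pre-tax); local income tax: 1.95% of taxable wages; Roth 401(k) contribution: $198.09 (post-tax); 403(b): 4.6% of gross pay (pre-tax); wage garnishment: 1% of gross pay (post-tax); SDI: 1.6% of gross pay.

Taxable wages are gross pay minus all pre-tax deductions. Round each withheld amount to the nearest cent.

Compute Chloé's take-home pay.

$1199.13

403(b): $2028.06 × 0.046 = $93.29
Dependent care FSA: $155.78
Pre-tax total = $93.29 + $155.78 = $249.07
Taxable wages = $2028.06 − $249.07 = $1778.99
State withholding: $1778.99 × 0.06 = $106.74
Local income tax: $1778.99 × 0.0195 = $34.69
OASDI: $2028.06 × 0.0589 = $119.45
SDI: $2028.06 × 0.016 = $32.45
Roth 401(k) contribution: $198.09
Dental plan: $68.16
Wage garnishment: $2028.06 × 0.01 = $20.28
Total deductions = $93.29 + $155.78 + $106.74 + $34.69 + $119.45 + $32.45 + $198.09 + $68.16 + $20.28 = $828.93
Net pay = $2028.06 − $828.93 = $1199.13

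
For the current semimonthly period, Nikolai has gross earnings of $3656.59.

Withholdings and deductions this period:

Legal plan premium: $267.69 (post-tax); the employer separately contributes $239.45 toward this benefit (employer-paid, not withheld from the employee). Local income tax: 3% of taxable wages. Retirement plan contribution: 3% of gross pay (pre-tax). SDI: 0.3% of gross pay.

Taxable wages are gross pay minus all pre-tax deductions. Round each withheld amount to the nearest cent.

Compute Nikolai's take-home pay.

Retirement plan contribution: $3656.59 × 0.03 = $109.70
Taxable wages = $3656.59 − $109.70 = $3546.89
Local income tax: $3546.89 × 0.03 = $106.41
SDI: $3656.59 × 0.003 = $10.97
Legal plan premium: $267.69
(Employer's $239.45 toward legal plan premium is not withheld from the employee.)
Total deductions = $109.70 + $106.41 + $10.97 + $267.69 = $494.77
Net pay = $3656.59 − $494.77 = $3161.82

$3161.82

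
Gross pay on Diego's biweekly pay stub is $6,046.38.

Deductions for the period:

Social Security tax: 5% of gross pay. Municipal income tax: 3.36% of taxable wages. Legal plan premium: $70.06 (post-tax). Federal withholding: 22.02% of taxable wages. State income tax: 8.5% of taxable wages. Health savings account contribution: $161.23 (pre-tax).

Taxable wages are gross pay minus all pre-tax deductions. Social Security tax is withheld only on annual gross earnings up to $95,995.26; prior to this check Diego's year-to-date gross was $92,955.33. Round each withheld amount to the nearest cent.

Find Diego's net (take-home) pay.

$3,669.20

Health savings account contribution: $161.23
Taxable wages = $6,046.38 − $161.23 = $5,885.15
State income tax: $5,885.15 × 0.085 = $500.24
Federal withholding: $5,885.15 × 0.2202 = $1,295.91
Municipal income tax: $5,885.15 × 0.0336 = $197.74
Social Security tax: only $95,995.26 − $92,955.33 = $3,039.93 of this check is subject → $3,039.93 × 0.05 = $152.00
Legal plan premium: $70.06
Total deductions = $161.23 + $500.24 + $1,295.91 + $197.74 + $152.00 + $70.06 = $2,377.18
Net pay = $6,046.38 − $2,377.18 = $3,669.20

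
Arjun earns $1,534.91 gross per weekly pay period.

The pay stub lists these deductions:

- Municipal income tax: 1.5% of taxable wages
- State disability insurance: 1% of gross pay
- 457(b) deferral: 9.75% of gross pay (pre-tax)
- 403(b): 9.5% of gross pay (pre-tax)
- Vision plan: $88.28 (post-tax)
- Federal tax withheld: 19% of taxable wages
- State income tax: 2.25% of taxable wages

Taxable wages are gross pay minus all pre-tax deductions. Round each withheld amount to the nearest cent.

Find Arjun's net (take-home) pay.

$853.84

457(b) deferral: $1,534.91 × 0.0975 = $149.65
403(b): $1,534.91 × 0.095 = $145.82
Pre-tax total = $149.65 + $145.82 = $295.47
Taxable wages = $1,534.91 − $295.47 = $1,239.44
Federal tax withheld: $1,239.44 × 0.19 = $235.49
Municipal income tax: $1,239.44 × 0.015 = $18.59
State income tax: $1,239.44 × 0.0225 = $27.89
State disability insurance: $1,534.91 × 0.01 = $15.35
Vision plan: $88.28
Total deductions = $149.65 + $145.82 + $235.49 + $18.59 + $27.89 + $15.35 + $88.28 = $681.07
Net pay = $1,534.91 − $681.07 = $853.84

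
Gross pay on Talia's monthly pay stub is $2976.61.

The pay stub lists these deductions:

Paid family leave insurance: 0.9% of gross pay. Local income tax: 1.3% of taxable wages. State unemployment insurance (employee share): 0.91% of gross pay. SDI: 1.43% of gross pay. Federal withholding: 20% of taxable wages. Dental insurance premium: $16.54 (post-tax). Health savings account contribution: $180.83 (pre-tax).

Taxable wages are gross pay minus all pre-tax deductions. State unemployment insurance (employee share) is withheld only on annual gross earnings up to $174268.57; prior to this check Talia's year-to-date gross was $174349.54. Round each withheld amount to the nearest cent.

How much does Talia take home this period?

Health savings account contribution: $180.83
Taxable wages = $2976.61 − $180.83 = $2795.78
Local income tax: $2795.78 × 0.013 = $36.35
Federal withholding: $2795.78 × 0.2 = $559.16
Paid family leave insurance: $2976.61 × 0.009 = $26.79
SDI: $2976.61 × 0.0143 = $42.57
State unemployment insurance (employee share): annual cap $174268.57 already reached (YTD $174349.54), so $0.00
Dental insurance premium: $16.54
Total deductions = $180.83 + $36.35 + $559.16 + $26.79 + $42.57 + $0.00 + $16.54 = $862.24
Net pay = $2976.61 − $862.24 = $2114.37

$2114.37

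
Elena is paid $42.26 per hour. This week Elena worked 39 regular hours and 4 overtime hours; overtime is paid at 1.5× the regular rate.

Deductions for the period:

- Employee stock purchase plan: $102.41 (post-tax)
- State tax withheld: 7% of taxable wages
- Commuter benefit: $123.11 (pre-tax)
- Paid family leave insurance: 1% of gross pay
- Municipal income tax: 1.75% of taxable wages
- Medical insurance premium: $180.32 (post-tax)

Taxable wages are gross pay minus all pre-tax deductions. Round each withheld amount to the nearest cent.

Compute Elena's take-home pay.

Regular pay: 39 × $42.26 = $1,648.14
Overtime pay: 4 × $42.26 × 1.5 = $253.56
Gross pay = $1,648.14 + $253.56 = $1,901.70
Commuter benefit: $123.11
Taxable wages = $1,901.70 − $123.11 = $1,778.59
State tax withheld: $1,778.59 × 0.07 = $124.50
Municipal income tax: $1,778.59 × 0.0175 = $31.13
Paid family leave insurance: $1,901.70 × 0.01 = $19.02
Employee stock purchase plan: $102.41
Medical insurance premium: $180.32
Total deductions = $123.11 + $124.50 + $31.13 + $19.02 + $102.41 + $180.32 = $580.49
Net pay = $1,901.70 − $580.49 = $1,321.21

$1,321.21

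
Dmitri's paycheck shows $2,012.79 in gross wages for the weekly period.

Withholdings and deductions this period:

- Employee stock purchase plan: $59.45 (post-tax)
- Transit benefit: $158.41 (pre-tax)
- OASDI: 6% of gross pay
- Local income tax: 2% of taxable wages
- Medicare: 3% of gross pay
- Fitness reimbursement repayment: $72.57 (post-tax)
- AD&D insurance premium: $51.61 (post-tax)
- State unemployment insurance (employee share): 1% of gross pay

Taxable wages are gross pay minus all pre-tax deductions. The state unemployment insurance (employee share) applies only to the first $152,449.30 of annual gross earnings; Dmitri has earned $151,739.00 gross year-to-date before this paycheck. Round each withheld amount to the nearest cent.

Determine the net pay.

$1,445.41

Transit benefit: $158.41
Taxable wages = $2,012.79 − $158.41 = $1,854.38
Local income tax: $1,854.38 × 0.02 = $37.09
State unemployment insurance (employee share): only $152,449.30 − $151,739.00 = $710.30 of this check is subject → $710.30 × 0.01 = $7.10
Medicare: $2,012.79 × 0.03 = $60.38
OASDI: $2,012.79 × 0.06 = $120.77
Employee stock purchase plan: $59.45
Fitness reimbursement repayment: $72.57
AD&D insurance premium: $51.61
Total deductions = $158.41 + $37.09 + $7.10 + $60.38 + $120.77 + $59.45 + $72.57 + $51.61 = $567.38
Net pay = $2,012.79 − $567.38 = $1,445.41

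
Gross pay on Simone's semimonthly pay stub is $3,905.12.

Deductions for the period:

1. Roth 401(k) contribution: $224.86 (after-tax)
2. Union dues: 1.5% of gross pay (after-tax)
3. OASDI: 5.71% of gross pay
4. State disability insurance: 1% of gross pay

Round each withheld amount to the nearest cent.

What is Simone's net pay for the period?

$3,359.65

State disability insurance: $3,905.12 × 0.01 = $39.05
OASDI: $3,905.12 × 0.0571 = $222.98
Union dues: $3,905.12 × 0.015 = $58.58
Roth 401(k) contribution: $224.86
Total deductions = $39.05 + $222.98 + $58.58 + $224.86 = $545.47
Net pay = $3,905.12 − $545.47 = $3,359.65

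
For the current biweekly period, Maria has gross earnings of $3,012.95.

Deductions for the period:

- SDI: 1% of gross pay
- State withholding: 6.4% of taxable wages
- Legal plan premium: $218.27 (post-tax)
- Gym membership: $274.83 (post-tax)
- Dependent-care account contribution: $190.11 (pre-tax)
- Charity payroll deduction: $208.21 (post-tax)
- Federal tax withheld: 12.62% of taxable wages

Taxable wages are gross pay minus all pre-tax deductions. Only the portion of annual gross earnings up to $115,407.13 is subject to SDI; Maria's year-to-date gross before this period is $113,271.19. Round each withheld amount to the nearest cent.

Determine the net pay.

$1,563.27

Dependent-care account contribution: $190.11
Taxable wages = $3,012.95 − $190.11 = $2,822.84
State withholding: $2,822.84 × 0.064 = $180.66
Federal tax withheld: $2,822.84 × 0.1262 = $356.24
SDI: only $115,407.13 − $113,271.19 = $2,135.94 of this check is subject → $2,135.94 × 0.01 = $21.36
Gym membership: $274.83
Legal plan premium: $218.27
Charity payroll deduction: $208.21
Total deductions = $190.11 + $180.66 + $356.24 + $21.36 + $274.83 + $218.27 + $208.21 = $1,449.68
Net pay = $3,012.95 − $1,449.68 = $1,563.27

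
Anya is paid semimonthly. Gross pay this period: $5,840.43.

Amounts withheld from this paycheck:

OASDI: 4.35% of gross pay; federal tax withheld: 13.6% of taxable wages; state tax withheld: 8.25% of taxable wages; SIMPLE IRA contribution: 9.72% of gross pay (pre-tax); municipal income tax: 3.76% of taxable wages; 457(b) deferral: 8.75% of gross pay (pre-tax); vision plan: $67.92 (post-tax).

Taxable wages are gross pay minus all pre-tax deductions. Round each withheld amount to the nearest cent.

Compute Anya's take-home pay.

$3,220.25

457(b) deferral: $5,840.43 × 0.0875 = $511.04
SIMPLE IRA contribution: $5,840.43 × 0.0972 = $567.69
Pre-tax total = $511.04 + $567.69 = $1,078.73
Taxable wages = $5,840.43 − $1,078.73 = $4,761.70
Federal tax withheld: $4,761.70 × 0.136 = $647.59
Municipal income tax: $4,761.70 × 0.0376 = $179.04
State tax withheld: $4,761.70 × 0.0825 = $392.84
OASDI: $5,840.43 × 0.0435 = $254.06
Vision plan: $67.92
Total deductions = $511.04 + $567.69 + $647.59 + $179.04 + $392.84 + $254.06 + $67.92 = $2,620.18
Net pay = $5,840.43 − $2,620.18 = $3,220.25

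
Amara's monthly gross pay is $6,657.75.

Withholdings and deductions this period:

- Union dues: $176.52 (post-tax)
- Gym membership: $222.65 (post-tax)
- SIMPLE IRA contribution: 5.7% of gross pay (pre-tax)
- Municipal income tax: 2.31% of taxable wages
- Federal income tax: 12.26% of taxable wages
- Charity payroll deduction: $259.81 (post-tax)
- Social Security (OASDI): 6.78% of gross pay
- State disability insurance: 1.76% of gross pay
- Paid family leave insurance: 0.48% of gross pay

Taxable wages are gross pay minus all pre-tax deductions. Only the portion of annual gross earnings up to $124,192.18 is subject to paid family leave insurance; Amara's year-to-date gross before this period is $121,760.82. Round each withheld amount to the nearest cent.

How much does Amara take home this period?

$4,124.29

SIMPLE IRA contribution: $6,657.75 × 0.057 = $379.49
Taxable wages = $6,657.75 − $379.49 = $6,278.26
Municipal income tax: $6,278.26 × 0.0231 = $145.03
Federal income tax: $6,278.26 × 0.1226 = $769.71
Social Security (OASDI): $6,657.75 × 0.0678 = $451.40
State disability insurance: $6,657.75 × 0.0176 = $117.18
Paid family leave insurance: only $124,192.18 − $121,760.82 = $2,431.36 of this check is subject → $2,431.36 × 0.0048 = $11.67
Union dues: $176.52
Gym membership: $222.65
Charity payroll deduction: $259.81
Total deductions = $379.49 + $145.03 + $769.71 + $451.40 + $117.18 + $11.67 + $176.52 + $222.65 + $259.81 = $2,533.46
Net pay = $6,657.75 − $2,533.46 = $4,124.29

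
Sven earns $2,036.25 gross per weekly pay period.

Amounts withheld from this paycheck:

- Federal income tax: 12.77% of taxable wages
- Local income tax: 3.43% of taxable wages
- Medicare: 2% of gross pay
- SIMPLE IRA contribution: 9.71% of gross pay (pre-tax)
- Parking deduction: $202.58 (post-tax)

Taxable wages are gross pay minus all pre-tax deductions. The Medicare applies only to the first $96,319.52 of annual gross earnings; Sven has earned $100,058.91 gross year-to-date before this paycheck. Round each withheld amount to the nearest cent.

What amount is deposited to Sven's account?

$1,338.11

SIMPLE IRA contribution: $2,036.25 × 0.0971 = $197.72
Taxable wages = $2,036.25 − $197.72 = $1,838.53
Local income tax: $1,838.53 × 0.0343 = $63.06
Federal income tax: $1,838.53 × 0.1277 = $234.78
Medicare: annual cap $96,319.52 already reached (YTD $100,058.91), so $0.00
Parking deduction: $202.58
Total deductions = $197.72 + $63.06 + $234.78 + $0.00 + $202.58 = $698.14
Net pay = $2,036.25 − $698.14 = $1,338.11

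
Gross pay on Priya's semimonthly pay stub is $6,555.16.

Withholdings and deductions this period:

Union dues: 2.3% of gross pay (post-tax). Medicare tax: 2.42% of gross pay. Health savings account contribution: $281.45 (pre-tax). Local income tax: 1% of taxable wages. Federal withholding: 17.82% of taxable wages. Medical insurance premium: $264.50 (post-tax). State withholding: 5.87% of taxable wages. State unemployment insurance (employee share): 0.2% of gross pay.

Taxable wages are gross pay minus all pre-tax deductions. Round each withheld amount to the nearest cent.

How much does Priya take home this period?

Health savings account contribution: $281.45
Taxable wages = $6,555.16 − $281.45 = $6,273.71
State withholding: $6,273.71 × 0.0587 = $368.27
Local income tax: $6,273.71 × 0.01 = $62.74
Federal withholding: $6,273.71 × 0.1782 = $1,117.98
Medicare tax: $6,555.16 × 0.0242 = $158.63
State unemployment insurance (employee share): $6,555.16 × 0.002 = $13.11
Union dues: $6,555.16 × 0.023 = $150.77
Medical insurance premium: $264.50
Total deductions = $281.45 + $368.27 + $62.74 + $1,117.98 + $158.63 + $13.11 + $150.77 + $264.50 = $2,417.45
Net pay = $6,555.16 − $2,417.45 = $4,137.71

$4,137.71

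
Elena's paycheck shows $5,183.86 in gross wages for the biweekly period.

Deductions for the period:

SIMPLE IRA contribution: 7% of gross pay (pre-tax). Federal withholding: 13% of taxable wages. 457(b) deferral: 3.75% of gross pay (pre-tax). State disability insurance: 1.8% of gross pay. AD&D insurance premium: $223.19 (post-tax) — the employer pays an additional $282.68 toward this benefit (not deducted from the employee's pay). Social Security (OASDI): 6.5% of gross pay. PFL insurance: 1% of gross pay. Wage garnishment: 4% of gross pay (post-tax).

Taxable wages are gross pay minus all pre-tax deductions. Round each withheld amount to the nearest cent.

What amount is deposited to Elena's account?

$3,112.50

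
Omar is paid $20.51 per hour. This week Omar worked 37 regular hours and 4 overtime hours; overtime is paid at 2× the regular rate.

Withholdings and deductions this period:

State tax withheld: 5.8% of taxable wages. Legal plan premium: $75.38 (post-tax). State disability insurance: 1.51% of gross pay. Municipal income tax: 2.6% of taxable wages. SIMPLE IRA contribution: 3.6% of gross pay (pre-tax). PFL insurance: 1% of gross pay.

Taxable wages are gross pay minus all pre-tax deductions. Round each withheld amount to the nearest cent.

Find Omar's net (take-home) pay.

Regular pay: 37 × $20.51 = $758.87
Overtime pay: 4 × $20.51 × 2 = $164.08
Gross pay = $758.87 + $164.08 = $922.95
SIMPLE IRA contribution: $922.95 × 0.036 = $33.23
Taxable wages = $922.95 − $33.23 = $889.72
Municipal income tax: $889.72 × 0.026 = $23.13
State tax withheld: $889.72 × 0.058 = $51.60
PFL insurance: $922.95 × 0.01 = $9.23
State disability insurance: $922.95 × 0.0151 = $13.94
Legal plan premium: $75.38
Total deductions = $33.23 + $23.13 + $51.60 + $9.23 + $13.94 + $75.38 = $206.51
Net pay = $922.95 − $206.51 = $716.44

$716.44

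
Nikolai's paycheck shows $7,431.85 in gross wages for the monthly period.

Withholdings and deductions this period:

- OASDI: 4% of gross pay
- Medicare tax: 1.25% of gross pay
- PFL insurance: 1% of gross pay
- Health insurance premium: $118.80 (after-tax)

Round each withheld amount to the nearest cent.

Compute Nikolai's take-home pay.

$6,848.56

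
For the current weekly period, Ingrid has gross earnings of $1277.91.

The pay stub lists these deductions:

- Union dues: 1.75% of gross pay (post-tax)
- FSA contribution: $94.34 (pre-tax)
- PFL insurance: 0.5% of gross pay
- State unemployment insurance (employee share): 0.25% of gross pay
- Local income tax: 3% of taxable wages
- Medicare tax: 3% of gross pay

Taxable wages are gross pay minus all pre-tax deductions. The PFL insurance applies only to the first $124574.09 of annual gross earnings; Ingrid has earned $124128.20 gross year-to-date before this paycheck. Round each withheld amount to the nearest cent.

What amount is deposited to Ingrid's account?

$1081.94

FSA contribution: $94.34
Taxable wages = $1277.91 − $94.34 = $1183.57
Local income tax: $1183.57 × 0.03 = $35.51
Medicare tax: $1277.91 × 0.03 = $38.34
PFL insurance: only $124574.09 − $124128.20 = $445.89 of this check is subject → $445.89 × 0.005 = $2.23
State unemployment insurance (employee share): $1277.91 × 0.0025 = $3.19
Union dues: $1277.91 × 0.0175 = $22.36
Total deductions = $94.34 + $35.51 + $38.34 + $2.23 + $3.19 + $22.36 = $195.97
Net pay = $1277.91 − $195.97 = $1081.94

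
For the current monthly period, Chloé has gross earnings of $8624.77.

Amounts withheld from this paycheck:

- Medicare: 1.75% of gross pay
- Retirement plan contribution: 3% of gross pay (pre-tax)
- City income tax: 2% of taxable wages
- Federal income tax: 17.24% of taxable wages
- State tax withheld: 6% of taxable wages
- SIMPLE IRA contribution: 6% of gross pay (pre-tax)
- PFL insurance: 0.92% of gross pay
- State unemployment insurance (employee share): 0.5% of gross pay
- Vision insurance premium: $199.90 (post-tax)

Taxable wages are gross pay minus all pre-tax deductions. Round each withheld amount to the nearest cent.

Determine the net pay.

$5394.27

SIMPLE IRA contribution: $8624.77 × 0.06 = $517.49
Retirement plan contribution: $8624.77 × 0.03 = $258.74
Pre-tax total = $517.49 + $258.74 = $776.23
Taxable wages = $8624.77 − $776.23 = $7848.54
Federal income tax: $7848.54 × 0.1724 = $1353.09
City income tax: $7848.54 × 0.02 = $156.97
State tax withheld: $7848.54 × 0.06 = $470.91
Medicare: $8624.77 × 0.0175 = $150.93
State unemployment insurance (employee share): $8624.77 × 0.005 = $43.12
PFL insurance: $8624.77 × 0.0092 = $79.35
Vision insurance premium: $199.90
Total deductions = $517.49 + $258.74 + $1353.09 + $156.97 + $470.91 + $150.93 + $43.12 + $79.35 + $199.90 = $3230.50
Net pay = $8624.77 − $3230.50 = $5394.27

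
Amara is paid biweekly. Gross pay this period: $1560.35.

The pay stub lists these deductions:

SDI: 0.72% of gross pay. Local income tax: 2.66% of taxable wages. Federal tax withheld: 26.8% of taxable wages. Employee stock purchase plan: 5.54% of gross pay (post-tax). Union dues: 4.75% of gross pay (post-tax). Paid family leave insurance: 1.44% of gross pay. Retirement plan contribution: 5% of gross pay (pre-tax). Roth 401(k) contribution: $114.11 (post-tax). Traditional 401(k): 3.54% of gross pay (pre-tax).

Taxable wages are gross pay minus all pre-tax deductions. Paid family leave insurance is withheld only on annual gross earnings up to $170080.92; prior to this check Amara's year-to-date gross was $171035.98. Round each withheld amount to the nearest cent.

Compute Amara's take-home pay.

$720.77

Traditional 401(k): $1560.35 × 0.0354 = $55.24
Retirement plan contribution: $1560.35 × 0.05 = $78.02
Pre-tax total = $55.24 + $78.02 = $133.26
Taxable wages = $1560.35 − $133.26 = $1427.09
Federal tax withheld: $1427.09 × 0.268 = $382.46
Local income tax: $1427.09 × 0.0266 = $37.96
Paid family leave insurance: annual cap $170080.92 already reached (YTD $171035.98), so $0.00
SDI: $1560.35 × 0.0072 = $11.23
Union dues: $1560.35 × 0.0475 = $74.12
Roth 401(k) contribution: $114.11
Employee stock purchase plan: $1560.35 × 0.0554 = $86.44
Total deductions = $55.24 + $78.02 + $382.46 + $37.96 + $0.00 + $11.23 + $74.12 + $114.11 + $86.44 = $839.58
Net pay = $1560.35 − $839.58 = $720.77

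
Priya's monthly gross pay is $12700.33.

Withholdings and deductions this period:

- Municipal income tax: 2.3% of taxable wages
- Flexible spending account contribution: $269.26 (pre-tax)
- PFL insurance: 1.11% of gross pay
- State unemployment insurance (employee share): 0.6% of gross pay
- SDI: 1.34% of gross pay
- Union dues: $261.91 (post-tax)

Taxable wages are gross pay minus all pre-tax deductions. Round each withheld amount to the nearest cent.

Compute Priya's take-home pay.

Flexible spending account contribution: $269.26
Taxable wages = $12700.33 − $269.26 = $12431.07
Municipal income tax: $12431.07 × 0.023 = $285.91
SDI: $12700.33 × 0.0134 = $170.18
PFL insurance: $12700.33 × 0.0111 = $140.97
State unemployment insurance (employee share): $12700.33 × 0.006 = $76.20
Union dues: $261.91
Total deductions = $269.26 + $285.91 + $170.18 + $140.97 + $76.20 + $261.91 = $1204.43
Net pay = $12700.33 − $1204.43 = $11495.90

$11495.90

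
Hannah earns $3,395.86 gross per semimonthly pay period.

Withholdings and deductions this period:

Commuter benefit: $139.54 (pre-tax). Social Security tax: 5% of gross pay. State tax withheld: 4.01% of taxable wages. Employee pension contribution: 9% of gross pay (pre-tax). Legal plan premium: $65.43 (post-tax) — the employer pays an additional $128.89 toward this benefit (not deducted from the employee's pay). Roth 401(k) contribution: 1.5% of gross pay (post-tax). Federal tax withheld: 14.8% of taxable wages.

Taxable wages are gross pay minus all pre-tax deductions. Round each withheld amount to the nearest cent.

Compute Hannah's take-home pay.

Employee pension contribution: $3,395.86 × 0.09 = $305.63
Commuter benefit: $139.54
Pre-tax total = $305.63 + $139.54 = $445.17
Taxable wages = $3,395.86 − $445.17 = $2,950.69
State tax withheld: $2,950.69 × 0.0401 = $118.32
Federal tax withheld: $2,950.69 × 0.148 = $436.70
Social Security tax: $3,395.86 × 0.05 = $169.79
Roth 401(k) contribution: $3,395.86 × 0.015 = $50.94
Legal plan premium: $65.43
(Employer's $128.89 toward legal plan premium is not withheld from the employee.)
Total deductions = $305.63 + $139.54 + $118.32 + $436.70 + $169.79 + $50.94 + $65.43 = $1,286.35
Net pay = $3,395.86 − $1,286.35 = $2,109.51

$2,109.51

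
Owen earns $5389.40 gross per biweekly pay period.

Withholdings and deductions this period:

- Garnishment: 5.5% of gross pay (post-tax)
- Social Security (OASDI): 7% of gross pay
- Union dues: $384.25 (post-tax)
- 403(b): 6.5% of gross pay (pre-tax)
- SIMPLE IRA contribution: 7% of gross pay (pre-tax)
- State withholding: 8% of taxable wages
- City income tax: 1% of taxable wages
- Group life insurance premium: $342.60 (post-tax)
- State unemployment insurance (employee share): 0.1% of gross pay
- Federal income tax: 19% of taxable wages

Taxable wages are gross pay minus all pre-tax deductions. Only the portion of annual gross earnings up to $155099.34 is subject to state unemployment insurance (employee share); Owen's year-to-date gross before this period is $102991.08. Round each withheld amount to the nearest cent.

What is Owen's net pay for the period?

$1950.59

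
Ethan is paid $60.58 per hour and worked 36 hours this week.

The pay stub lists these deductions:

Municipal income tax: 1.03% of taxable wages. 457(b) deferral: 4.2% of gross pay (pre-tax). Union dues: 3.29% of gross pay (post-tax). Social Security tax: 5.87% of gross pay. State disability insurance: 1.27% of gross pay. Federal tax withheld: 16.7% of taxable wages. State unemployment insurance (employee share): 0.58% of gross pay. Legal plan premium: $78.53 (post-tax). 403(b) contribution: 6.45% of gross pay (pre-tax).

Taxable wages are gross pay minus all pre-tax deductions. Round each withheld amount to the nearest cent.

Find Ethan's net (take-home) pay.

Gross pay: 36 × $60.58 = $2180.88
457(b) deferral: $2180.88 × 0.042 = $91.60
403(b) contribution: $2180.88 × 0.0645 = $140.67
Pre-tax total = $91.60 + $140.67 = $232.27
Taxable wages = $2180.88 − $232.27 = $1948.61
Federal tax withheld: $1948.61 × 0.167 = $325.42
Municipal income tax: $1948.61 × 0.0103 = $20.07
State unemployment insurance (employee share): $2180.88 × 0.0058 = $12.65
State disability insurance: $2180.88 × 0.0127 = $27.70
Social Security tax: $2180.88 × 0.0587 = $128.02
Legal plan premium: $78.53
Union dues: $2180.88 × 0.0329 = $71.75
Total deductions = $91.60 + $140.67 + $325.42 + $20.07 + $12.65 + $27.70 + $128.02 + $78.53 + $71.75 = $896.41
Net pay = $2180.88 − $896.41 = $1284.47

$1284.47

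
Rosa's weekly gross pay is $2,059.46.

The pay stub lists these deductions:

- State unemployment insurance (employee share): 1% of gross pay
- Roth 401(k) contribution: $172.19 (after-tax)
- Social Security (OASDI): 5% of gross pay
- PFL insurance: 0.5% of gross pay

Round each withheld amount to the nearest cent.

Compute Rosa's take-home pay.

PFL insurance: $2,059.46 × 0.005 = $10.30
Social Security (OASDI): $2,059.46 × 0.05 = $102.97
State unemployment insurance (employee share): $2,059.46 × 0.01 = $20.59
Roth 401(k) contribution: $172.19
Total deductions = $10.30 + $102.97 + $20.59 + $172.19 = $306.05
Net pay = $2,059.46 − $306.05 = $1,753.41

$1,753.41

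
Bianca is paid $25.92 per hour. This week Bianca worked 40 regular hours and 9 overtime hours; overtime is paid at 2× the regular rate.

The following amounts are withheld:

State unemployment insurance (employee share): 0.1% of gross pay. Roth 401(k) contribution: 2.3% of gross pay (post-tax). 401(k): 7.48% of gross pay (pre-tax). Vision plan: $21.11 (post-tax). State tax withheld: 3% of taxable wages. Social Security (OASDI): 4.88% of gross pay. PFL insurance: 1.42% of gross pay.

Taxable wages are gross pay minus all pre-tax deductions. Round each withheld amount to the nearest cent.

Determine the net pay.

$1,197.28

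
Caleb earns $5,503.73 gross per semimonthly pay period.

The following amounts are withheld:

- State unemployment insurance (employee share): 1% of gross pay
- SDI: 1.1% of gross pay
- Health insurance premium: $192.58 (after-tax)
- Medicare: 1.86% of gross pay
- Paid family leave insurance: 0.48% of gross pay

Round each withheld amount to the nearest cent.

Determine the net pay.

Medicare: $5,503.73 × 0.0186 = $102.37
State unemployment insurance (employee share): $5,503.73 × 0.01 = $55.04
SDI: $5,503.73 × 0.011 = $60.54
Paid family leave insurance: $5,503.73 × 0.0048 = $26.42
Health insurance premium: $192.58
Total deductions = $102.37 + $55.04 + $60.54 + $26.42 + $192.58 = $436.95
Net pay = $5,503.73 − $436.95 = $5,066.78

$5,066.78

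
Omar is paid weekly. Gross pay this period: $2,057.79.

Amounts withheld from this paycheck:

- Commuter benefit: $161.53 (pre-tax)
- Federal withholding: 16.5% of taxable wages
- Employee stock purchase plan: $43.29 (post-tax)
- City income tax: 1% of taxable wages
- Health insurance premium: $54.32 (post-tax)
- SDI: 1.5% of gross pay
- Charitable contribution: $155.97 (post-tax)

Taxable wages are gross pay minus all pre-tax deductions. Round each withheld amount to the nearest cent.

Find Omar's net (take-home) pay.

Commuter benefit: $161.53
Taxable wages = $2,057.79 − $161.53 = $1,896.26
Federal withholding: $1,896.26 × 0.165 = $312.88
City income tax: $1,896.26 × 0.01 = $18.96
SDI: $2,057.79 × 0.015 = $30.87
Health insurance premium: $54.32
Charitable contribution: $155.97
Employee stock purchase plan: $43.29
Total deductions = $161.53 + $312.88 + $18.96 + $30.87 + $54.32 + $155.97 + $43.29 = $777.82
Net pay = $2,057.79 − $777.82 = $1,279.97

$1,279.97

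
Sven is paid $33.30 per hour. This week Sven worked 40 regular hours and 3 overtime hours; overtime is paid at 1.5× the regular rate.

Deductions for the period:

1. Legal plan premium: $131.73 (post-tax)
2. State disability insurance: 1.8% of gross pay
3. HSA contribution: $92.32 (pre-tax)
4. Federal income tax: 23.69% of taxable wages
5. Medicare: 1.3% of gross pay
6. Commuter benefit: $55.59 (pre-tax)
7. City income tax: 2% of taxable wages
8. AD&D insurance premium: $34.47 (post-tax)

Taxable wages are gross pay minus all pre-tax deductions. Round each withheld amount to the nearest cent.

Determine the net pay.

$779.12

Regular pay: 40 × $33.30 = $1,332.00
Overtime pay: 3 × $33.30 × 1.5 = $149.85
Gross pay = $1,332.00 + $149.85 = $1,481.85
HSA contribution: $92.32
Commuter benefit: $55.59
Pre-tax total = $92.32 + $55.59 = $147.91
Taxable wages = $1,481.85 − $147.91 = $1,333.94
City income tax: $1,333.94 × 0.02 = $26.68
Federal income tax: $1,333.94 × 0.2369 = $316.01
State disability insurance: $1,481.85 × 0.018 = $26.67
Medicare: $1,481.85 × 0.013 = $19.26
AD&D insurance premium: $34.47
Legal plan premium: $131.73
Total deductions = $92.32 + $55.59 + $26.68 + $316.01 + $26.67 + $19.26 + $34.47 + $131.73 = $702.73
Net pay = $1,481.85 − $702.73 = $779.12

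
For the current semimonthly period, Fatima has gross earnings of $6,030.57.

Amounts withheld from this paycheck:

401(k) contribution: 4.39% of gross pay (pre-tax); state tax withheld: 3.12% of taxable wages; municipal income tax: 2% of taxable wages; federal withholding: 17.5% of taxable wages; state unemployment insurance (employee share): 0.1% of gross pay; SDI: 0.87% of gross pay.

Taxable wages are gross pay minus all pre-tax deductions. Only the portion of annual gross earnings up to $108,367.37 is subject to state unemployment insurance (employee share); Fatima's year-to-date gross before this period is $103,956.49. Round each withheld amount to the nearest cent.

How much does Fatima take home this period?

$4,404.72

401(k) contribution: $6,030.57 × 0.0439 = $264.74
Taxable wages = $6,030.57 − $264.74 = $5,765.83
Federal withholding: $5,765.83 × 0.175 = $1,009.02
Municipal income tax: $5,765.83 × 0.02 = $115.32
State tax withheld: $5,765.83 × 0.0312 = $179.89
SDI: $6,030.57 × 0.0087 = $52.47
State unemployment insurance (employee share): only $108,367.37 − $103,956.49 = $4,410.88 of this check is subject → $4,410.88 × 0.001 = $4.41
Total deductions = $264.74 + $1,009.02 + $115.32 + $179.89 + $52.47 + $4.41 = $1,625.85
Net pay = $6,030.57 − $1,625.85 = $4,404.72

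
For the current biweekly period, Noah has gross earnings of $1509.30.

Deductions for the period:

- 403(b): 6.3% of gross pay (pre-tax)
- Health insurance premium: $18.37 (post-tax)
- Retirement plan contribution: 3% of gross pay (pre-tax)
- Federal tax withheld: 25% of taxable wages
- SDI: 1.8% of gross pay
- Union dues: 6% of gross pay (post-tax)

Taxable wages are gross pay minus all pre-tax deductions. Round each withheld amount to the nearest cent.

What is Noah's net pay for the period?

403(b): $1509.30 × 0.063 = $95.09
Retirement plan contribution: $1509.30 × 0.03 = $45.28
Pre-tax total = $95.09 + $45.28 = $140.37
Taxable wages = $1509.30 − $140.37 = $1368.93
Federal tax withheld: $1368.93 × 0.25 = $342.23
SDI: $1509.30 × 0.018 = $27.17
Health insurance premium: $18.37
Union dues: $1509.30 × 0.06 = $90.56
Total deductions = $95.09 + $45.28 + $342.23 + $27.17 + $18.37 + $90.56 = $618.70
Net pay = $1509.30 − $618.70 = $890.60

$890.60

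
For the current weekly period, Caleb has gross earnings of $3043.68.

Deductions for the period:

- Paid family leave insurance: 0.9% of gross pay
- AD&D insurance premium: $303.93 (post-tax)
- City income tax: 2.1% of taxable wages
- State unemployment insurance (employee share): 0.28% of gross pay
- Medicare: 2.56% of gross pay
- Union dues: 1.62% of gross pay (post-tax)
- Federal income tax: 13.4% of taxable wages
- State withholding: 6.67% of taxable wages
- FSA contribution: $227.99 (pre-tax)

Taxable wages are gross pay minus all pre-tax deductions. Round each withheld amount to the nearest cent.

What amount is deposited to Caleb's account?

FSA contribution: $227.99
Taxable wages = $3043.68 − $227.99 = $2815.69
Federal income tax: $2815.69 × 0.134 = $377.30
State withholding: $2815.69 × 0.0667 = $187.81
City income tax: $2815.69 × 0.021 = $59.13
Medicare: $3043.68 × 0.0256 = $77.92
State unemployment insurance (employee share): $3043.68 × 0.0028 = $8.52
Paid family leave insurance: $3043.68 × 0.009 = $27.39
Union dues: $3043.68 × 0.0162 = $49.31
AD&D insurance premium: $303.93
Total deductions = $227.99 + $377.30 + $187.81 + $59.13 + $77.92 + $8.52 + $27.39 + $49.31 + $303.93 = $1319.30
Net pay = $3043.68 − $1319.30 = $1724.38

$1724.38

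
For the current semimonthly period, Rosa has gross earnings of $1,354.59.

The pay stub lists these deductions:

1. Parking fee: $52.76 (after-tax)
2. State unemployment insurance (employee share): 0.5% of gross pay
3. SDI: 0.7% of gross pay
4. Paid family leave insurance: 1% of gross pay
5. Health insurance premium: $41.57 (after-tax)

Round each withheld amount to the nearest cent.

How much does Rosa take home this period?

$1,230.46

State unemployment insurance (employee share): $1,354.59 × 0.005 = $6.77
SDI: $1,354.59 × 0.007 = $9.48
Paid family leave insurance: $1,354.59 × 0.01 = $13.55
Health insurance premium: $41.57
Parking fee: $52.76
Total deductions = $6.77 + $9.48 + $13.55 + $41.57 + $52.76 = $124.13
Net pay = $1,354.59 − $124.13 = $1,230.46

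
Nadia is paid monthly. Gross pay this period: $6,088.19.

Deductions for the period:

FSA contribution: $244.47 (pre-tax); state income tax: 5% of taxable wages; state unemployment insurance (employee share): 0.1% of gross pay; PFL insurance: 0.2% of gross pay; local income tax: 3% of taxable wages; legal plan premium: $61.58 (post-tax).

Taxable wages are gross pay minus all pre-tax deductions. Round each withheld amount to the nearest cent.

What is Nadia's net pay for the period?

$5,296.37

FSA contribution: $244.47
Taxable wages = $6,088.19 − $244.47 = $5,843.72
State income tax: $5,843.72 × 0.05 = $292.19
Local income tax: $5,843.72 × 0.03 = $175.31
PFL insurance: $6,088.19 × 0.002 = $12.18
State unemployment insurance (employee share): $6,088.19 × 0.001 = $6.09
Legal plan premium: $61.58
Total deductions = $244.47 + $292.19 + $175.31 + $12.18 + $6.09 + $61.58 = $791.82
Net pay = $6,088.19 − $791.82 = $5,296.37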